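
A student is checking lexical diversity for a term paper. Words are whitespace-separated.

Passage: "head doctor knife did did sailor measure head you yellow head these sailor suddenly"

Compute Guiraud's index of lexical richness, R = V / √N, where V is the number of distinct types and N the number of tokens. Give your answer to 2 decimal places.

2.67

N = 14, V = 10.
√N = 3.741657
R = 10 / 3.741657 = 2.67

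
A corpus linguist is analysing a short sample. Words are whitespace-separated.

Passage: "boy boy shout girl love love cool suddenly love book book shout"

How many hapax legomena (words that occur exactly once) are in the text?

Frequencies: love:3, boy:2, shout:2, book:2, girl:1, cool:1, suddenly:1
Hapax (freq=1): cool, girl, suddenly

3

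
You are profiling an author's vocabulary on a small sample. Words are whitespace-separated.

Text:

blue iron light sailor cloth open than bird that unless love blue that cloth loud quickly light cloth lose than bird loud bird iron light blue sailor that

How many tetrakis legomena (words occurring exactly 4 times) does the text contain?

0

Frequencies: blue:3, light:3, cloth:3, bird:3, that:3, iron:2, sailor:2, than:2, loud:2, open:1, unless:1, love:1, quickly:1, lose:1
Words with frequency 4: (none)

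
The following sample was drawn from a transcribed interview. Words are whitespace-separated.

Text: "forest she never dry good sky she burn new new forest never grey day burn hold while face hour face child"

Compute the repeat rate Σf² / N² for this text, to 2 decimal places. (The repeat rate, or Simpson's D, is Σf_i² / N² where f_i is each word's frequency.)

Frequencies: forest:2, she:2, never:2, burn:2, new:2, face:2, dry:1, good:1, sky:1, grey:1, day:1, hold:1, while:1, hour:1, child:1
Σf² = 33; N² = 441
Repeat rate = 33 / 441 = 0.07

0.07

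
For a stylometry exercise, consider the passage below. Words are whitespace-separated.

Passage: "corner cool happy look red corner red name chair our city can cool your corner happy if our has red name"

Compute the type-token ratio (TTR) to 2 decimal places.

0.62

N = 21 tokens, V = 13 types.
TTR = V / N = 13 / 21 = 0.62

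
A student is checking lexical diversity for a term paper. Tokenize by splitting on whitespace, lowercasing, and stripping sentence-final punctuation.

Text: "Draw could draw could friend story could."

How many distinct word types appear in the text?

4

Distinct types: {could, draw, friend, story}
V = 4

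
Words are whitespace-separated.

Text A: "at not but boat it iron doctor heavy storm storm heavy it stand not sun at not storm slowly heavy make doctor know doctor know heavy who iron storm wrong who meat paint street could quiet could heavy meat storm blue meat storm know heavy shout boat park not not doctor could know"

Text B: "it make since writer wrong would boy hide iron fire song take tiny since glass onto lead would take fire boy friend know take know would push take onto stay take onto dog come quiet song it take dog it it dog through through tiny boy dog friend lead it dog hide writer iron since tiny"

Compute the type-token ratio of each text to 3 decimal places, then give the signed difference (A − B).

0.024

TTR(A) = 24/53 = 0.453
TTR(B) = 24/56 = 0.429
Difference = 0.453 − 0.429 = 0.024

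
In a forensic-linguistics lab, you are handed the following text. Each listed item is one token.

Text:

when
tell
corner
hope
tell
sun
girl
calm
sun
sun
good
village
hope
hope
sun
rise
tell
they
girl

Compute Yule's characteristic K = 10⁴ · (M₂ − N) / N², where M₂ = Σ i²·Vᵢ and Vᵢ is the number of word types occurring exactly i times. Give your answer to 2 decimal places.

720.22

Frequencies: sun:4, tell:3, hope:3, girl:2, when:1, corner:1, calm:1, good:1, village:1, rise:1, they:1
N = 19. Frequency spectrum: V_1=7, V_2=1, V_3=2, V_4=1
M₂ = 1²·7 + 2²·1 + 3²·2 + 4²·1 = 45
K = 10000 × (45 − 19) / 19² = 720.22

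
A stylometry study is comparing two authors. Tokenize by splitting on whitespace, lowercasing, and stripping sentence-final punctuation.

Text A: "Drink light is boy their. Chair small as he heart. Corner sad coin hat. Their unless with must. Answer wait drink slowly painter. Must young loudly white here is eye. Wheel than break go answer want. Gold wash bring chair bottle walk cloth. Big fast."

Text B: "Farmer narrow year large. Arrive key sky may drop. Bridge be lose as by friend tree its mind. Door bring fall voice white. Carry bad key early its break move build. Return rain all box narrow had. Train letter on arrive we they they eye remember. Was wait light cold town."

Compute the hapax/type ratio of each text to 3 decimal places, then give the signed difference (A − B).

-0.045

A: hapax=33, V=39, ratio=0.846
B: hapax=41, V=46, ratio=0.891
Difference = 0.846 − 0.891 = -0.045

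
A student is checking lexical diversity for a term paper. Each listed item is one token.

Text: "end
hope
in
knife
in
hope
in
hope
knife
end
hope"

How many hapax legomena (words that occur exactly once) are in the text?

Frequencies: hope:4, in:3, end:2, knife:2
Hapax (freq=1): (none)

0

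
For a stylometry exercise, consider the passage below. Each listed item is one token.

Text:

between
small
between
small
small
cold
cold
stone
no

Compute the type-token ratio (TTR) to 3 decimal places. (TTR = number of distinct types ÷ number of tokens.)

N = 9 tokens, V = 5 types.
TTR = V / N = 5 / 9 = 0.556

0.556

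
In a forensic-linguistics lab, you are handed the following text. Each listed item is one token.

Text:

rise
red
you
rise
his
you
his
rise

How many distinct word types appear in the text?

4

Distinct types: {his, red, rise, you}
V = 4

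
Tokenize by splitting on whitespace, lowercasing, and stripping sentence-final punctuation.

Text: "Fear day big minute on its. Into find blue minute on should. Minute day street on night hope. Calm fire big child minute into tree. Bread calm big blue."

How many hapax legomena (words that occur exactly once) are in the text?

11

Frequencies: minute:4, big:3, on:3, day:2, into:2, blue:2, calm:2, fear:1, its:1, find:1, should:1, street:1, night:1, hope:1, fire:1, child:1, tree:1, bread:1
Hapax (freq=1): bread, child, fear, find, fire, hope, its, night, should, street, tree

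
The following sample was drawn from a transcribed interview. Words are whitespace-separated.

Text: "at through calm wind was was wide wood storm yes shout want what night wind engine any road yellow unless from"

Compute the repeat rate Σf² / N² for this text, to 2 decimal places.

Frequencies: wind:2, was:2, at:1, through:1, calm:1, wide:1, wood:1, storm:1, yes:1, shout:1, want:1, what:1, night:1, engine:1, any:1, road:1, yellow:1, unless:1, from:1
Σf² = 25; N² = 441
Repeat rate = 25 / 441 = 0.06

0.06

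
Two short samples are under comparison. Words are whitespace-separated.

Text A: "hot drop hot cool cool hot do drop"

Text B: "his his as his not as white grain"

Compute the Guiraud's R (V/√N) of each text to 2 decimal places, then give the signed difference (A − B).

A: V=4, N=8, R=1.41
B: V=5, N=8, R=1.77
Difference = 1.41 − 1.77 = -0.36

-0.36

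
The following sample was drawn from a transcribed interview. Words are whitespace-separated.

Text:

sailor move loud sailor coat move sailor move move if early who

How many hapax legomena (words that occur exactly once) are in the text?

Frequencies: move:4, sailor:3, loud:1, coat:1, if:1, early:1, who:1
Hapax (freq=1): coat, early, if, loud, who

5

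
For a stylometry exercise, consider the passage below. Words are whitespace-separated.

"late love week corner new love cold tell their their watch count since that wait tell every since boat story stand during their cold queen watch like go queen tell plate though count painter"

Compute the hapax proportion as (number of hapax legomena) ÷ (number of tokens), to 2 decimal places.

Frequencies: tell:3, their:3, love:2, cold:2, watch:2, count:2, since:2, queen:2, late:1, week:1, corner:1, new:1, that:1, wait:1, every:1, boat:1, story:1, stand:1, during:1, like:1, … (4 more, each freq 1)
Hapax count = 16; token count = 34.
Ratio = 16 / 34 = 0.47

0.47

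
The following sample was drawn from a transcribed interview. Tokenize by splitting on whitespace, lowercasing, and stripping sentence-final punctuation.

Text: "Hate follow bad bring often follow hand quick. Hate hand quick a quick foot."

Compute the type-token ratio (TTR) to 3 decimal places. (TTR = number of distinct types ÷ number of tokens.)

N = 14 tokens, V = 9 types.
TTR = V / N = 9 / 14 = 0.643

0.643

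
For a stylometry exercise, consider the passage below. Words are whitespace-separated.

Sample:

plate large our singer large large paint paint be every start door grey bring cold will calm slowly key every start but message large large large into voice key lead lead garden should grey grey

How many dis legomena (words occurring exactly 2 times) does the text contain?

Frequencies: large:6, grey:3, paint:2, every:2, start:2, key:2, lead:2, plate:1, our:1, singer:1, be:1, door:1, bring:1, cold:1, will:1, calm:1, slowly:1, but:1, message:1, into:1, … (3 more, each freq 1)
Words with frequency 2: every, key, lead, paint, start

5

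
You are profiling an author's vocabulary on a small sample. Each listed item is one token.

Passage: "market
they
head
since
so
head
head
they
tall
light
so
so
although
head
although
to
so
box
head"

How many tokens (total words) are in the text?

Tokens: market, they, head, since, so, head, head, they, tall, light, so, so, although, head, although, to, so, box, head
N = 19

19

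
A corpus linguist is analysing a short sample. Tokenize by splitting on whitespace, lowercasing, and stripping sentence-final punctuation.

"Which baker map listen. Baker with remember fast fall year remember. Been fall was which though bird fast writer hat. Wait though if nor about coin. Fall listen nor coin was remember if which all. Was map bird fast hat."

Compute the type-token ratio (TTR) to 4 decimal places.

0.5250

N = 40 tokens, V = 21 types.
TTR = V / N = 21 / 40 = 0.5250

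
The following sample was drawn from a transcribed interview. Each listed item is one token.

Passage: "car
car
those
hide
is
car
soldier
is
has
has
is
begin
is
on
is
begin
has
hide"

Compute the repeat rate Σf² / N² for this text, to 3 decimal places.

0.167

Frequencies: is:5, car:3, has:3, hide:2, begin:2, those:1, soldier:1, on:1
Σf² = 54; N² = 324
Repeat rate = 54 / 324 = 0.167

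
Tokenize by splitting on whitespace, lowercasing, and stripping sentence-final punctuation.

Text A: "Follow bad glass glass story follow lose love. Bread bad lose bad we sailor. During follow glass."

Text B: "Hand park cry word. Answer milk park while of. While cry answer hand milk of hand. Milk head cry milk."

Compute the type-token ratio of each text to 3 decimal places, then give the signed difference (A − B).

0.138

TTR(A) = 10/17 = 0.588
TTR(B) = 9/20 = 0.450
Difference = 0.588 − 0.450 = 0.138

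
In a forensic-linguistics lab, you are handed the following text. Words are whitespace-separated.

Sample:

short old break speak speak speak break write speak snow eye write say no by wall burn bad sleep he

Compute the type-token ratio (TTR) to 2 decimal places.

0.75

N = 20 tokens, V = 15 types.
TTR = V / N = 15 / 20 = 0.75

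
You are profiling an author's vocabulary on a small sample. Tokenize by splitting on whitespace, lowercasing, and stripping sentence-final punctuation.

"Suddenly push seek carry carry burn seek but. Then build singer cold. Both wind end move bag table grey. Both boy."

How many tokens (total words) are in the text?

Tokens: suddenly, push, seek, carry, carry, burn, seek, but, then, build, singer, cold, both, wind, end, move, bag, table, grey, both, boy
N = 21

21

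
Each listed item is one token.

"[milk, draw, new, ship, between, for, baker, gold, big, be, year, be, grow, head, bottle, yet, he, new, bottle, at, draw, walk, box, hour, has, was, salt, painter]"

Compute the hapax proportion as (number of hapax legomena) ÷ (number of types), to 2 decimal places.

0.83

Frequencies: draw:2, new:2, be:2, bottle:2, milk:1, ship:1, between:1, for:1, baker:1, gold:1, big:1, year:1, grow:1, head:1, yet:1, he:1, at:1, walk:1, box:1, hour:1, … (4 more, each freq 1)
Hapax count = 20; type count = 24.
Ratio = 20 / 24 = 0.83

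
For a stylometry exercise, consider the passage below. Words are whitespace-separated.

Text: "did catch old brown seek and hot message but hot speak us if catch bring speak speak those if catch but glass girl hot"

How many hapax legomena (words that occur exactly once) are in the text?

11

Frequencies: catch:3, hot:3, speak:3, but:2, if:2, did:1, old:1, brown:1, seek:1, and:1, message:1, us:1, bring:1, those:1, glass:1, girl:1
Hapax (freq=1): and, bring, brown, did, girl, glass, message, old, seek, those, us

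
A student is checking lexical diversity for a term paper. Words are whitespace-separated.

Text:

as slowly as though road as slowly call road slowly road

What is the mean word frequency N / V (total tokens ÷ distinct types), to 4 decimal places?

N = 11 tokens, V = 5 types.
Mean frequency = N / V = 11 / 5 = 2.2000

2.2000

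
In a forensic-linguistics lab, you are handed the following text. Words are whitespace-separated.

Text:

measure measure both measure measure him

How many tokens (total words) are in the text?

6

Tokens: measure, measure, both, measure, measure, him
N = 6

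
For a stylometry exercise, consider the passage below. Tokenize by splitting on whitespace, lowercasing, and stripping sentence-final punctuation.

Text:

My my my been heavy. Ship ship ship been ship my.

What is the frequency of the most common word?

4

Frequencies: my:4, ship:4, been:2, heavy:1
Most common: 'my' with frequency 4.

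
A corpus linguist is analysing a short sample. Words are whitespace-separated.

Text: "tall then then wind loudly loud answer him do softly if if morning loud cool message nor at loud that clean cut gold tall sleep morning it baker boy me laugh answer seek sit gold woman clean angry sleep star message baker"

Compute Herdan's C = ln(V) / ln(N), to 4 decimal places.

0.9100

N = 42, V = 30.
ln(V) = 3.401197, ln(N) = 3.737670
C = 3.401197 / 3.737670 = 0.9100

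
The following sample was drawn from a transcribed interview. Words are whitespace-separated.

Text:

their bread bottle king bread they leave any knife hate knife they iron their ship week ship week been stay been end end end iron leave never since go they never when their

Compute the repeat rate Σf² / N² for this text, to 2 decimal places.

0.06

Frequencies: their:3, they:3, end:3, bread:2, leave:2, knife:2, iron:2, ship:2, week:2, been:2, never:2, bottle:1, king:1, any:1, hate:1, stay:1, since:1, go:1, when:1
Σf² = 67; N² = 1089
Repeat rate = 67 / 1089 = 0.06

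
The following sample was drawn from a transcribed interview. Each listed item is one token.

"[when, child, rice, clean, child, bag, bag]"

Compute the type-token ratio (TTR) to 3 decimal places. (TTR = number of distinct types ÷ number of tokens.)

0.714

N = 7 tokens, V = 5 types.
TTR = V / N = 5 / 7 = 0.714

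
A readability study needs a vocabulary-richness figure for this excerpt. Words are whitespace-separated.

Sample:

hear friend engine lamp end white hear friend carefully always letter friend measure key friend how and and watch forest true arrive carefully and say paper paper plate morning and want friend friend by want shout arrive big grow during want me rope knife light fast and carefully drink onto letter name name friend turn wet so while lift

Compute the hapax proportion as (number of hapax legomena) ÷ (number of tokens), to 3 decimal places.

0.525

Frequencies: friend:7, and:5, carefully:3, want:3, hear:2, letter:2, arrive:2, paper:2, name:2, engine:1, lamp:1, end:1, white:1, always:1, measure:1, key:1, how:1, watch:1, forest:1, true:1, … (20 more, each freq 1)
Hapax count = 31; token count = 59.
Ratio = 31 / 59 = 0.525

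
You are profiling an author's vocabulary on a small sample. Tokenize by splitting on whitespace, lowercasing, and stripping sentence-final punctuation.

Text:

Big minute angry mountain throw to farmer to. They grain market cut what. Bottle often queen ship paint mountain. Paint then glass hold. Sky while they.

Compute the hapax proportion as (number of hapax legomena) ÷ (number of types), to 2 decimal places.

Frequencies: mountain:2, to:2, they:2, paint:2, big:1, minute:1, angry:1, throw:1, farmer:1, grain:1, market:1, cut:1, what:1, bottle:1, often:1, queen:1, ship:1, then:1, glass:1, hold:1, … (2 more, each freq 1)
Hapax count = 18; type count = 22.
Ratio = 18 / 22 = 0.82

0.82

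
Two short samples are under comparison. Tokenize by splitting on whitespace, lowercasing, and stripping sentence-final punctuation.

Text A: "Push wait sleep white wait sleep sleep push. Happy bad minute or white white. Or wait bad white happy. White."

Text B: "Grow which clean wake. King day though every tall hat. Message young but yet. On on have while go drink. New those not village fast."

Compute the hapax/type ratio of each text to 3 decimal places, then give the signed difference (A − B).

A: hapax=1, V=8, ratio=0.125
B: hapax=23, V=24, ratio=0.958
Difference = 0.125 − 0.958 = -0.833

-0.833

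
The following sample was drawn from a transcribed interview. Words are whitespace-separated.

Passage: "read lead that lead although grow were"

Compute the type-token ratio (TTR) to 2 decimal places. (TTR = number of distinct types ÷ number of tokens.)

N = 7 tokens, V = 6 types.
TTR = V / N = 6 / 7 = 0.86

0.86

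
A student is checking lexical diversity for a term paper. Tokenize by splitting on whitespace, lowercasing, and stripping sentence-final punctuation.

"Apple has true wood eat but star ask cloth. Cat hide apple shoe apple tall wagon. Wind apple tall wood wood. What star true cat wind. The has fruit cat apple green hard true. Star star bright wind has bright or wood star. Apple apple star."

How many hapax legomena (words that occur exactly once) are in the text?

Frequencies: apple:7, star:6, wood:4, has:3, true:3, cat:3, wind:3, tall:2, bright:2, eat:1, but:1, ask:1, cloth:1, hide:1, shoe:1, wagon:1, what:1, the:1, fruit:1, green:1, … (2 more, each freq 1)
Hapax (freq=1): ask, but, cloth, eat, fruit, green, hard, hide, or, shoe, the, wagon, what

13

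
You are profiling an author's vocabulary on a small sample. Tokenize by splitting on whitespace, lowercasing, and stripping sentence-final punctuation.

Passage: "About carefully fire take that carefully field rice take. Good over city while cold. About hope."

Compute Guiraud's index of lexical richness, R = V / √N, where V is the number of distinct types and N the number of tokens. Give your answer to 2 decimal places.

N = 16, V = 13.
√N = 4.000000
R = 13 / 4.000000 = 3.25

3.25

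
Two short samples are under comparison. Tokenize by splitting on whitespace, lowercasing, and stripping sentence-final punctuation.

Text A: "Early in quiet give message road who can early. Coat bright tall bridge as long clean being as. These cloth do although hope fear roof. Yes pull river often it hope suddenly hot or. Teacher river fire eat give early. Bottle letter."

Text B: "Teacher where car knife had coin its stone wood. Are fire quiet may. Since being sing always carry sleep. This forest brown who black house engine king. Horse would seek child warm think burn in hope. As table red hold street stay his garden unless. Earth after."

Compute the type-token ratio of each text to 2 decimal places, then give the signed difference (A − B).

-0.14

TTR(A) = 36/42 = 0.86
TTR(B) = 47/47 = 1.00
Difference = 0.86 − 1.00 = -0.14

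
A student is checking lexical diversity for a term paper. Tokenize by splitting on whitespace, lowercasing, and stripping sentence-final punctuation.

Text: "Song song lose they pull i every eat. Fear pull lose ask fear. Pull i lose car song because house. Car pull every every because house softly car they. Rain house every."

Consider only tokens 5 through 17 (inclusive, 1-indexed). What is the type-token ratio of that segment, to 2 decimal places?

Segment tokens 5–17: pull, i, every, eat, fear, pull, lose, ask, fear, pull, i, lose, car
Segment N = 13, segment V = 8.
TTR = 8 / 13 = 0.62

0.62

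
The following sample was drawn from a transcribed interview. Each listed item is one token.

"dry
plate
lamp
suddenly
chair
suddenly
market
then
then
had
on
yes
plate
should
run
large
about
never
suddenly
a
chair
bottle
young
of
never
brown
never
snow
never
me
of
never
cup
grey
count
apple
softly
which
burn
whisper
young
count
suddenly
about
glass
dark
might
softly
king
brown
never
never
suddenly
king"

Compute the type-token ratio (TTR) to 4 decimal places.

N = 54 tokens, V = 34 types.
TTR = V / N = 34 / 54 = 0.6296

0.6296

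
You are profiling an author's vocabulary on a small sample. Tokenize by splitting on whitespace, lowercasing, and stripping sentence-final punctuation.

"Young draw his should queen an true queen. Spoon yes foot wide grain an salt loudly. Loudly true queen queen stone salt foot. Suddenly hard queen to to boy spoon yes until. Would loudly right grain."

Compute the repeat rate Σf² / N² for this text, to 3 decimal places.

0.060

Frequencies: queen:5, loudly:3, an:2, true:2, spoon:2, yes:2, foot:2, grain:2, salt:2, to:2, young:1, draw:1, his:1, should:1, wide:1, stone:1, suddenly:1, hard:1, boy:1, until:1, … (2 more, each freq 1)
Σf² = 78; N² = 1296
Repeat rate = 78 / 1296 = 0.060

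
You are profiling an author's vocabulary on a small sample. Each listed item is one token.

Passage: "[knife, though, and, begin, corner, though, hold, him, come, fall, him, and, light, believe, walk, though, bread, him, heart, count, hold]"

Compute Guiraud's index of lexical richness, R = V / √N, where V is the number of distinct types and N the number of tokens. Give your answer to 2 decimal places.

N = 21, V = 15.
√N = 4.582576
R = 15 / 4.582576 = 3.27

3.27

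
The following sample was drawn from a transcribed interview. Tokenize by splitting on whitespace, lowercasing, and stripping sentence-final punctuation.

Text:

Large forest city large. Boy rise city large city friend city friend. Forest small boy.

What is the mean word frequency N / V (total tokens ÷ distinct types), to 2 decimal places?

2.14

N = 15 tokens, V = 7 types.
Mean frequency = N / V = 15 / 7 = 2.14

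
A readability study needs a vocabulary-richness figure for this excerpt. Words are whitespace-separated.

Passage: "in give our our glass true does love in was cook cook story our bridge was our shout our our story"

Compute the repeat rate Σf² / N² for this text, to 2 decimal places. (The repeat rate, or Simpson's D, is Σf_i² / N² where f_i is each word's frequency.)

Frequencies: our:6, in:2, was:2, cook:2, story:2, give:1, glass:1, true:1, does:1, love:1, bridge:1, shout:1
Σf² = 59; N² = 441
Repeat rate = 59 / 441 = 0.13

0.13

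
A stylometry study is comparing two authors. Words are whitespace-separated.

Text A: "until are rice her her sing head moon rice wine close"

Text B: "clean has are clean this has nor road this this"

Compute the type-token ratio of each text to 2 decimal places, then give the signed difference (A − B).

0.22

TTR(A) = 9/11 = 0.82
TTR(B) = 6/10 = 0.60
Difference = 0.82 − 0.60 = 0.22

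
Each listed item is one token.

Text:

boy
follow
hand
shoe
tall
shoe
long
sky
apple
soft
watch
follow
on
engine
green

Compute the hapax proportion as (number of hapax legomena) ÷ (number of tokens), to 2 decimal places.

Frequencies: follow:2, shoe:2, boy:1, hand:1, tall:1, long:1, sky:1, apple:1, soft:1, watch:1, on:1, engine:1, green:1
Hapax count = 11; token count = 15.
Ratio = 11 / 15 = 0.73

0.73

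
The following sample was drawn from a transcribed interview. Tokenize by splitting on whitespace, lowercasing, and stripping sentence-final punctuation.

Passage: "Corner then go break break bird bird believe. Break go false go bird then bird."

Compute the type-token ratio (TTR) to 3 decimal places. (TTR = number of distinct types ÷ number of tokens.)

N = 15 tokens, V = 7 types.
TTR = V / N = 7 / 15 = 0.467

0.467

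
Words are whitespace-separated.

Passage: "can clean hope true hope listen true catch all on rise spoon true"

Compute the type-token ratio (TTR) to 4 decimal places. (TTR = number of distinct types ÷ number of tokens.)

N = 13 tokens, V = 10 types.
TTR = V / N = 10 / 13 = 0.7692

0.7692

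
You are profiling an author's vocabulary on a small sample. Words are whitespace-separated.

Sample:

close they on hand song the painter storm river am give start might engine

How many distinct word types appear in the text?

Distinct types: {am, close, engine, give, hand, might, on, painter, river, song, start, storm, the, they}
V = 14

14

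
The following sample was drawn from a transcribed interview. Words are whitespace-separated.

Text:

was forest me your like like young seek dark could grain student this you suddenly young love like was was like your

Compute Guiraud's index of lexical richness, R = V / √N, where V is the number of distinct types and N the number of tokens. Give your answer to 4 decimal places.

N = 22, V = 15.
√N = 4.690416
R = 15 / 4.690416 = 3.1980

3.1980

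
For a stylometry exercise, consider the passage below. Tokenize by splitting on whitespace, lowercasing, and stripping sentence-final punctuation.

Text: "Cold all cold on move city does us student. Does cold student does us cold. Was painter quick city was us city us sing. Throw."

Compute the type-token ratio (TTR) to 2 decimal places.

0.52

N = 25 tokens, V = 13 types.
TTR = V / N = 13 / 25 = 0.52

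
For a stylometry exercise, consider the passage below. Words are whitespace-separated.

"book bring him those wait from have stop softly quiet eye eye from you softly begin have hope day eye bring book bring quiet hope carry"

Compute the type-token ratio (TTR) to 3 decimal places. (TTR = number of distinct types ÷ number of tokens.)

N = 26 tokens, V = 16 types.
TTR = V / N = 16 / 26 = 0.615

0.615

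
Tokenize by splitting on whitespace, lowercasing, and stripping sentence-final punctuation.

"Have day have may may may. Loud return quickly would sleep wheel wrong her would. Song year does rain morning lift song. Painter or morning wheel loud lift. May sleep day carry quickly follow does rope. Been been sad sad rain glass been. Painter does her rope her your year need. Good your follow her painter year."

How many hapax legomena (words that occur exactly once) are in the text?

Frequencies: may:4, her:4, year:3, does:3, painter:3, been:3, have:2, day:2, loud:2, quickly:2, would:2, sleep:2, wheel:2, song:2, rain:2, morning:2, lift:2, follow:2, rope:2, sad:2, your:2, return:1, wrong:1, or:1, carry:1, glass:1, need:1, good:1
Hapax (freq=1): carry, glass, good, need, or, return, wrong

7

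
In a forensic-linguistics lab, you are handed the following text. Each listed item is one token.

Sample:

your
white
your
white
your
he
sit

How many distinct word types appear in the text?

4

Distinct types: {he, sit, white, your}
V = 4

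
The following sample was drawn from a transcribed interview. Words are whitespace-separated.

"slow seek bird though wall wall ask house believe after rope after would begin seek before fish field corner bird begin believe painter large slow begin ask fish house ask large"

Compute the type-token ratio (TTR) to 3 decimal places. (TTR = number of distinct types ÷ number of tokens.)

N = 31 tokens, V = 18 types.
TTR = V / N = 18 / 31 = 0.581

0.581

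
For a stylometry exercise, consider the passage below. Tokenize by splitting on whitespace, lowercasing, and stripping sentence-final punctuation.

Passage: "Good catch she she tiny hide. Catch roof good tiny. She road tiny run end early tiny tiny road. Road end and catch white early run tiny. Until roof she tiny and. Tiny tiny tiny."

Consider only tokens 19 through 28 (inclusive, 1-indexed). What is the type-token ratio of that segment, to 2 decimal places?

Segment tokens 19–28: road, road, end, and, catch, white, early, run, tiny, until
Segment N = 10, segment V = 9.
TTR = 9 / 10 = 0.90

0.90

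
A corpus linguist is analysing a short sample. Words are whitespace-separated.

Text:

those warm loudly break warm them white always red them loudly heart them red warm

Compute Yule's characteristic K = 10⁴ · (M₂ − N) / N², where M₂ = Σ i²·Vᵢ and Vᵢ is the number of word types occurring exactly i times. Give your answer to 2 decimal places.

711.11

Frequencies: warm:3, them:3, loudly:2, red:2, those:1, break:1, white:1, always:1, heart:1
N = 15. Frequency spectrum: V_1=5, V_2=2, V_3=2
M₂ = 1²·5 + 2²·2 + 3²·2 = 31
K = 10000 × (31 − 15) / 15² = 711.11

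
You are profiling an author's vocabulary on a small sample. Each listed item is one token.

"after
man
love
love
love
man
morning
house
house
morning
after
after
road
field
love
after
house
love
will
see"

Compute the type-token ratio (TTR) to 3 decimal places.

0.450

N = 20 tokens, V = 9 types.
TTR = V / N = 9 / 20 = 0.450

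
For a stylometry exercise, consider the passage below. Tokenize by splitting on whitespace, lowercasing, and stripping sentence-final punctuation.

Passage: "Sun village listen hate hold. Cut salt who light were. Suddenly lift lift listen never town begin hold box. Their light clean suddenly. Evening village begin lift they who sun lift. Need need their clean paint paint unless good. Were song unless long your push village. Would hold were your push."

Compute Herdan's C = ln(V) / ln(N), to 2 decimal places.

0.86

N = 51, V = 29.
ln(V) = 3.367296, ln(N) = 3.931826
C = 3.367296 / 3.931826 = 0.86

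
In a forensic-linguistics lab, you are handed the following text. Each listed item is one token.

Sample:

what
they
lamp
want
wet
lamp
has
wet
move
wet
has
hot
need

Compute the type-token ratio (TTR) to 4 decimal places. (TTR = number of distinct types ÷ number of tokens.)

N = 13 tokens, V = 9 types.
TTR = V / N = 9 / 13 = 0.6923

0.6923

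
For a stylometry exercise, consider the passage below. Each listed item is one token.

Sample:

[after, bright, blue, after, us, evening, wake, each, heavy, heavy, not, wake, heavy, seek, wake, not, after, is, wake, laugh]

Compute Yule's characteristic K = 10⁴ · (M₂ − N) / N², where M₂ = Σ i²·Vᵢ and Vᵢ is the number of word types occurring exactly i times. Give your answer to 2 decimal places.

650.00

Frequencies: wake:4, after:3, heavy:3, not:2, bright:1, blue:1, us:1, evening:1, each:1, seek:1, is:1, laugh:1
N = 20. Frequency spectrum: V_1=8, V_2=1, V_3=2, V_4=1
M₂ = 1²·8 + 2²·1 + 3²·2 + 4²·1 = 46
K = 10000 × (46 − 20) / 20² = 650.00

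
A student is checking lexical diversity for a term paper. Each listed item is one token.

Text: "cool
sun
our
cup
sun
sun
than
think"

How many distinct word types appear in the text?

Distinct types: {cool, cup, our, sun, than, think}
V = 6

6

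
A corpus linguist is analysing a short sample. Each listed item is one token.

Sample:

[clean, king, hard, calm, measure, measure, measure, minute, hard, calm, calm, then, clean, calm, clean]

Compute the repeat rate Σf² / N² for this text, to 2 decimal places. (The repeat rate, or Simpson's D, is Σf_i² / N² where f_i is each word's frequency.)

0.18

Frequencies: calm:4, clean:3, measure:3, hard:2, king:1, minute:1, then:1
Σf² = 41; N² = 225
Repeat rate = 41 / 225 = 0.18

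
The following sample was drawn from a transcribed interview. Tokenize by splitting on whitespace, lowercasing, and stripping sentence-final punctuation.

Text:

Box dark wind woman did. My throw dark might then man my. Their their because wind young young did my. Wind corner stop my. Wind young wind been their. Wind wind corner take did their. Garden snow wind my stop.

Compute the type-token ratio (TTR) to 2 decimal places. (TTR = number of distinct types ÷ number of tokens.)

0.48

N = 40 tokens, V = 19 types.
TTR = V / N = 19 / 40 = 0.48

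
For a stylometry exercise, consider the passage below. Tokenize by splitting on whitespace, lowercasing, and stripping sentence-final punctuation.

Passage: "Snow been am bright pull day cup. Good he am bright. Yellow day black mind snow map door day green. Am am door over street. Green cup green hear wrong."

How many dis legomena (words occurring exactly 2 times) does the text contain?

4

Frequencies: am:4, day:3, green:3, snow:2, bright:2, cup:2, door:2, been:1, pull:1, good:1, he:1, yellow:1, black:1, mind:1, map:1, over:1, street:1, hear:1, wrong:1
Words with frequency 2: bright, cup, door, snow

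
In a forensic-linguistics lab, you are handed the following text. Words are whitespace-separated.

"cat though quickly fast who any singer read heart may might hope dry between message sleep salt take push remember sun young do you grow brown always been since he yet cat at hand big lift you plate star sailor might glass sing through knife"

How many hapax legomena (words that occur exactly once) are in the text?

Frequencies: cat:2, might:2, you:2, though:1, quickly:1, fast:1, who:1, any:1, singer:1, read:1, heart:1, may:1, hope:1, dry:1, between:1, message:1, sleep:1, salt:1, take:1, push:1, … (22 more, each freq 1)
Hapax (freq=1): always, any, at, been, between, big, brown, do, dry, fast, glass, grow, hand, he, heart, hope, knife, lift, may, message, plate, push, quickly, read, remember, sailor, salt, since, sing, singer, sleep, star, sun, take, though, through, who, yet, young

39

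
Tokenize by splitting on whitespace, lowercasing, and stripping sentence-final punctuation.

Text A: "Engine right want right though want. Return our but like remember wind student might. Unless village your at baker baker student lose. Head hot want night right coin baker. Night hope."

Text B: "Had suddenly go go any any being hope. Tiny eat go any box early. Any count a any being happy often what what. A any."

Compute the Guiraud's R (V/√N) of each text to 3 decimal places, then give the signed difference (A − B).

A: V=23, N=31, R=4.131
B: V=15, N=25, R=3.000
Difference = 4.131 − 3.000 = 1.131

1.131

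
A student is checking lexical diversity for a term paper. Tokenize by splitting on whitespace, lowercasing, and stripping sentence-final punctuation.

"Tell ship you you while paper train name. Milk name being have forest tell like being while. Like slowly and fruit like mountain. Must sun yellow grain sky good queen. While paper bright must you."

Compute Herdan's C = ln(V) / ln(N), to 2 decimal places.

N = 35, V = 24.
ln(V) = 3.178054, ln(N) = 3.555348
C = 3.178054 / 3.555348 = 0.89

0.89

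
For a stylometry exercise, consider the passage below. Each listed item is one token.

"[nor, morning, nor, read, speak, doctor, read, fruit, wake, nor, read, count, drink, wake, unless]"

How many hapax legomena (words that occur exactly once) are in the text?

7

Frequencies: nor:3, read:3, wake:2, morning:1, speak:1, doctor:1, fruit:1, count:1, drink:1, unless:1
Hapax (freq=1): count, doctor, drink, fruit, morning, speak, unless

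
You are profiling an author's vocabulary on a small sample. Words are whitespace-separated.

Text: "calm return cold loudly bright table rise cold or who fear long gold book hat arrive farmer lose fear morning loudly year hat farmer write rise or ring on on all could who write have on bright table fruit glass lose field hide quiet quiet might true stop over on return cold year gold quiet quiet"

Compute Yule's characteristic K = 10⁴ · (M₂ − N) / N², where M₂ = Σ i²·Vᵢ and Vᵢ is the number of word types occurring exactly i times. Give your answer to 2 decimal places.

184.95

Frequencies: on:4, quiet:4, cold:3, return:2, loudly:2, bright:2, table:2, rise:2, or:2, who:2, fear:2, gold:2, hat:2, farmer:2, lose:2, year:2, write:2, calm:1, long:1, book:1, … (14 more, each freq 1)
N = 56. Frequency spectrum: V_1=17, V_2=14, V_3=1, V_4=2
M₂ = 1²·17 + 2²·14 + 3²·1 + 4²·2 = 114
K = 10000 × (114 − 56) / 56² = 184.95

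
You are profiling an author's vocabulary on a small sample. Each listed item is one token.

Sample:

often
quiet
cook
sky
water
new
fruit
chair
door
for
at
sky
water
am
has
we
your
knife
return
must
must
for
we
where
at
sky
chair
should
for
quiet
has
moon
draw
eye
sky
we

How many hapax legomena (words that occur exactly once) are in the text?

Frequencies: sky:4, for:3, we:3, quiet:2, water:2, chair:2, at:2, has:2, must:2, often:1, cook:1, new:1, fruit:1, door:1, am:1, your:1, knife:1, return:1, where:1, should:1, … (3 more, each freq 1)
Hapax (freq=1): am, cook, door, draw, eye, fruit, knife, moon, new, often, return, should, where, your

14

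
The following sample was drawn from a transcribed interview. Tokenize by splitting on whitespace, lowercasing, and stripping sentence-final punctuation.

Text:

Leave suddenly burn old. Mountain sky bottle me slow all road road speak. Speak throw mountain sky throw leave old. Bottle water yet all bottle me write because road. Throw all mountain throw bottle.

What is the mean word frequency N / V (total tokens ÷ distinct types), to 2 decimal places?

N = 34 tokens, V = 17 types.
Mean frequency = N / V = 34 / 17 = 2.00

2.00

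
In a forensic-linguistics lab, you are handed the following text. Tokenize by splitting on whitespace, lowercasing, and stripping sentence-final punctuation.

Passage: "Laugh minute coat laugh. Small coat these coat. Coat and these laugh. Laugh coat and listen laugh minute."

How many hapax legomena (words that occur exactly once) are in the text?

Frequencies: laugh:5, coat:5, minute:2, these:2, and:2, small:1, listen:1
Hapax (freq=1): listen, small

2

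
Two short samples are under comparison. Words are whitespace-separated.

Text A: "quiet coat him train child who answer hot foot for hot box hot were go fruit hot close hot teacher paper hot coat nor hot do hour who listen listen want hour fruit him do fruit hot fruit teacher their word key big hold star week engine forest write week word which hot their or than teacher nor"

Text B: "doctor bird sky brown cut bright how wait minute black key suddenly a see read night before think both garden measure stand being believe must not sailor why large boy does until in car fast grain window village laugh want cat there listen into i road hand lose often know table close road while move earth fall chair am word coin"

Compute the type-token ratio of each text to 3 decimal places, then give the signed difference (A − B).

-0.381

TTR(A) = 35/58 = 0.603
TTR(B) = 60/61 = 0.984
Difference = 0.603 − 0.984 = -0.381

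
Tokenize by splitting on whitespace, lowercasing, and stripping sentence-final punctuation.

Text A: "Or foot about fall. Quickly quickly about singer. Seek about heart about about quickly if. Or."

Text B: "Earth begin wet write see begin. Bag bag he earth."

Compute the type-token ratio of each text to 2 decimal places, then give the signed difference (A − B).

TTR(A) = 9/16 = 0.56
TTR(B) = 7/10 = 0.70
Difference = 0.56 − 0.70 = -0.14

-0.14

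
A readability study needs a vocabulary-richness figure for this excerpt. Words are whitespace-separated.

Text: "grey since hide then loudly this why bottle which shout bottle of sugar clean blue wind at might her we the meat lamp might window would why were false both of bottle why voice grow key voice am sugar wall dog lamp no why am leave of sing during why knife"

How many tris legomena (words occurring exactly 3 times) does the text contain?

2

Frequencies: why:5, bottle:3, of:3, sugar:2, might:2, lamp:2, voice:2, am:2, grey:1, since:1, hide:1, then:1, loudly:1, this:1, which:1, shout:1, clean:1, blue:1, wind:1, at:1, … (18 more, each freq 1)
Words with frequency 3: bottle, of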